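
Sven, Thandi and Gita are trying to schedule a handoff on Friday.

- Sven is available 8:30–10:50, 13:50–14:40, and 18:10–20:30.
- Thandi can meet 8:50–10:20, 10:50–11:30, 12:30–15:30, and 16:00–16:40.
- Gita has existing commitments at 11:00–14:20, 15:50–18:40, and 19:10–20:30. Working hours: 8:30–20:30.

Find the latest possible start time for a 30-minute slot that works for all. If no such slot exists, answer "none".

Gita free within 08:30–20:30: 08:30–11:00, 14:20–15:50, 18:40–19:10.
Sven ∩ Thandi: 08:50–10:20, 13:50–14:40.
Sven ∩ Thandi ∩ Gita: 08:50–10:20, 14:20–14:40.
Windows ≥ 30 min: 08:50–10:20.
Latest start in the last window 08:50–10:20 is 10:20 − 30 min = 09:50.

09:50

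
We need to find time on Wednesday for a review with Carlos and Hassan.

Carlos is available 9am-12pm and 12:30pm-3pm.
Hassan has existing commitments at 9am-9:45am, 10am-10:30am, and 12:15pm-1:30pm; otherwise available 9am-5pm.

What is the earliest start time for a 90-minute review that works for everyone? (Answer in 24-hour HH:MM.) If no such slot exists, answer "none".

10:30

Hassan free within 09:00–17:00: 09:45–10:00, 10:30–12:15, 13:30–17:00.
Carlos ∩ Hassan: 09:45–10:00, 10:30–12:00, 13:30–15:00.
Windows ≥ 90 min: 10:30–12:00, 13:30–15:00.
Earliest such window starts at 10:30.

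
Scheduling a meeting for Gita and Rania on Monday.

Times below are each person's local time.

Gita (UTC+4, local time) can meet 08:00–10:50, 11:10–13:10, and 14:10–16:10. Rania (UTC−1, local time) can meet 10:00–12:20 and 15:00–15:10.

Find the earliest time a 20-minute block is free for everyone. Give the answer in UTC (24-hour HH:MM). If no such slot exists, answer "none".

Gita → UTC: 04:00–06:50, 07:10–09:10, 10:10–12:10.
Rania → UTC: 11:00–13:20, 16:00–16:10.
Gita ∩ Rania: 11:00–12:10.
Windows ≥ 20 min: 11:00–12:10.
Earliest such window starts at 11:00.

11:00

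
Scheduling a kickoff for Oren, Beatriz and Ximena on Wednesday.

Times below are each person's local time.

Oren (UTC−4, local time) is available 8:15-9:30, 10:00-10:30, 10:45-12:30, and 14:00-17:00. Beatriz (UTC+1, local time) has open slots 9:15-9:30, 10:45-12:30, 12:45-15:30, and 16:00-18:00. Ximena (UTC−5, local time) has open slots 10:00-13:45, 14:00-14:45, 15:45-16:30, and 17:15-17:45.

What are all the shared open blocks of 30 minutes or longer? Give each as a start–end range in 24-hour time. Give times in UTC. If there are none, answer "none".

Oren → UTC: 12:15–13:30, 14:00–14:30, 14:45–16:30, 18:00–21:00.
Beatriz → UTC: 08:15–08:30, 09:45–11:30, 11:45–14:30, 15:00–17:00.
Ximena → UTC: 15:00–18:45, 19:00–19:45, 20:45–21:30, 22:15–22:45.
Oren ∩ Beatriz: 12:15–13:30, 14:00–14:30, 15:00–16:30.
Oren ∩ Beatriz ∩ Ximena: 15:00–16:30.
Windows ≥ 30 min: 15:00–16:30.

15:00–16:30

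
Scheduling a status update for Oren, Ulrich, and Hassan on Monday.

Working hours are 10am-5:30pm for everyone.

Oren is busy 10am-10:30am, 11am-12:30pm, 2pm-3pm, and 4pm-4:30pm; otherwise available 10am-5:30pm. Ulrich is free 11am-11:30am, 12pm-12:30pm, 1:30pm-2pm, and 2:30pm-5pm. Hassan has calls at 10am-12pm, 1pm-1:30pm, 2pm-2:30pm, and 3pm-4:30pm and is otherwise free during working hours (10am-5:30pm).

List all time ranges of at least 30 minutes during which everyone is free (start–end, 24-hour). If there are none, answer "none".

Oren free within 10:00–17:30: 10:30–11:00, 12:30–14:00, 15:00–16:00, 16:30–17:30.
Hassan free within 10:00–17:30: 12:00–13:00, 13:30–14:00, 14:30–15:00, 16:30–17:30.
Oren ∩ Ulrich: 13:30–14:00, 15:00–16:00, 16:30–17:00.
Oren ∩ Ulrich ∩ Hassan: 13:30–14:00, 16:30–17:00.
Windows ≥ 30 min: 13:30–14:00, 16:30–17:00.

13:30–14:00, 16:30–17:00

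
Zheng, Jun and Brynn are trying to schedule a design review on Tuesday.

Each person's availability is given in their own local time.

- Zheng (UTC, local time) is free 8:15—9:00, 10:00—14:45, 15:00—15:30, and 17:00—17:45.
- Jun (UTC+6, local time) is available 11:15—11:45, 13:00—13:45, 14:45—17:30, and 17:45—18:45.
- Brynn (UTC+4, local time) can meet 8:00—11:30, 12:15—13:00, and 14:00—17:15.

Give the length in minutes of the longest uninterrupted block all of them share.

90 minutes

Zheng → UTC: 08:15–09:00, 10:00–14:45, 15:00–15:30, 17:00–17:45.
Jun → UTC: 05:15–05:45, 07:00–07:45, 08:45–11:30, 11:45–12:45.
Brynn → UTC: 04:00–07:30, 08:15–09:00, 10:00–13:15.
Zheng ∩ Jun: 08:45–09:00, 10:00–11:30, 11:45–12:45.
Zheng ∩ Jun ∩ Brynn: 08:45–09:00, 10:00–11:30, 11:45–12:45.
Common window lengths: 15, 90, 60 min; longest is 90.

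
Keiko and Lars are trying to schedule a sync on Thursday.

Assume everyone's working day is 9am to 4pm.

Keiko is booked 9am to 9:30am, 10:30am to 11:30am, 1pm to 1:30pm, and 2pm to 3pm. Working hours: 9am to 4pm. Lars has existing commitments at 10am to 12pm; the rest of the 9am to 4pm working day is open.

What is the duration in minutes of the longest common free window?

Keiko free within 09:00–16:00: 09:30–10:30, 11:30–13:00, 13:30–14:00, 15:00–16:00.
Lars free within 09:00–16:00: 09:00–10:00, 12:00–16:00.
Keiko ∩ Lars: 09:30–10:00, 12:00–13:00, 13:30–14:00, 15:00–16:00.
Common window lengths: 30, 60, 30, 60 min; longest is 60.

60 minutes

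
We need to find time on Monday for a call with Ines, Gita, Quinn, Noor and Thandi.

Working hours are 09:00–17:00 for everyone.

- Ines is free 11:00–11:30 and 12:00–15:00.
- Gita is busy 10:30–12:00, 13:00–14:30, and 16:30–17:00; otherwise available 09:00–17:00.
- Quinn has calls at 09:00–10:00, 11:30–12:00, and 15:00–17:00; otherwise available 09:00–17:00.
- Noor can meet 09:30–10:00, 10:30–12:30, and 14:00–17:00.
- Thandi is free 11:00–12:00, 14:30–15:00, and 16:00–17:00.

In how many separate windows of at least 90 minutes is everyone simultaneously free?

0

Gita free within 09:00–17:00: 09:00–10:30, 12:00–13:00, 14:30–16:30.
Quinn free within 09:00–17:00: 10:00–11:30, 12:00–15:00.
Ines ∩ Gita: 12:00–13:00, 14:30–15:00.
Ines ∩ Gita ∩ Quinn: 12:00–13:00, 14:30–15:00.
Ines ∩ Gita ∩ Quinn ∩ Noor: 12:00–12:30, 14:30–15:00.
Ines ∩ Gita ∩ Quinn ∩ Noor ∩ Thandi: 14:30–15:00.
Windows ≥ 90 min: (none).
That's 0 windows.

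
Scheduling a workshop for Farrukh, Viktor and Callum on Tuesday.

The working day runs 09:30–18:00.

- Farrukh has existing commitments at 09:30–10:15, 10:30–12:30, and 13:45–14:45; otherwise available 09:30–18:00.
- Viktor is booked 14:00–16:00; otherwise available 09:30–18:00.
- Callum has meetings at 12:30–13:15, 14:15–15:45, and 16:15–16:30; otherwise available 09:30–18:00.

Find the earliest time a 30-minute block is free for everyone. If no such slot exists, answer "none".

Farrukh free within 09:30–18:00: 10:15–10:30, 12:30–13:45, 14:45–18:00.
Viktor free within 09:30–18:00: 09:30–14:00, 16:00–18:00.
Callum free within 09:30–18:00: 09:30–12:30, 13:15–14:15, 15:45–16:15, 16:30–18:00.
Farrukh ∩ Viktor: 10:15–10:30, 12:30–13:45, 16:00–18:00.
Farrukh ∩ Viktor ∩ Callum: 10:15–10:30, 13:15–13:45, 16:00–16:15, 16:30–18:00.
Windows ≥ 30 min: 13:15–13:45, 16:30–18:00.
Earliest such window starts at 13:15.

13:15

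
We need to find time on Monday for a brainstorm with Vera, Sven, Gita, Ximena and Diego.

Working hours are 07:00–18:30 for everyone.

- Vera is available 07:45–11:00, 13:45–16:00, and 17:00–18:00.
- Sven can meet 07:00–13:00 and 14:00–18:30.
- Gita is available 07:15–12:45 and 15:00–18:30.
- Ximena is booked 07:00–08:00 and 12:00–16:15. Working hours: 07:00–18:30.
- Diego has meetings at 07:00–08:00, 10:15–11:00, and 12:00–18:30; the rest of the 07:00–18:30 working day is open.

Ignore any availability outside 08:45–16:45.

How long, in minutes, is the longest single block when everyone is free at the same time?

Ximena free within 07:00–18:30: 08:00–12:00, 16:15–18:30.
Diego free within 07:00–18:30: 08:00–10:15, 11:00–12:00.
Vera ∩ Sven: 07:45–11:00, 14:00–16:00, 17:00–18:00.
Vera ∩ Sven ∩ Gita: 07:45–11:00, 15:00–16:00, 17:00–18:00.
Vera ∩ Sven ∩ Gita ∩ Ximena: 08:00–11:00, 17:00–18:00.
Vera ∩ Sven ∩ Gita ∩ Ximena ∩ Diego: 08:00–10:15.
Restricted to 08:45–16:45: 08:45–10:15.
Single common window of 90 minutes.

90 minutes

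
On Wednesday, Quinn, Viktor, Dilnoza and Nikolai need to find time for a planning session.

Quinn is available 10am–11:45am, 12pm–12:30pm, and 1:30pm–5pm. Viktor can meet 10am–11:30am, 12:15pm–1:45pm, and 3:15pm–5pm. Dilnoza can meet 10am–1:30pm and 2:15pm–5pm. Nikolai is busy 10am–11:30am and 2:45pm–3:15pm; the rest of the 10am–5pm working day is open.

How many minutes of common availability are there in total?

120 minutes

Nikolai free within 10:00–17:00: 11:30–14:45, 15:15–17:00.
Quinn ∩ Viktor: 10:00–11:30, 12:15–12:30, 13:30–13:45, 15:15–17:00.
Quinn ∩ Viktor ∩ Dilnoza: 10:00–11:30, 12:15–12:30, 15:15–17:00.
Quinn ∩ Viktor ∩ Dilnoza ∩ Nikolai: 12:15–12:30, 15:15–17:00.
Total common minutes: 15 + 105 = 120.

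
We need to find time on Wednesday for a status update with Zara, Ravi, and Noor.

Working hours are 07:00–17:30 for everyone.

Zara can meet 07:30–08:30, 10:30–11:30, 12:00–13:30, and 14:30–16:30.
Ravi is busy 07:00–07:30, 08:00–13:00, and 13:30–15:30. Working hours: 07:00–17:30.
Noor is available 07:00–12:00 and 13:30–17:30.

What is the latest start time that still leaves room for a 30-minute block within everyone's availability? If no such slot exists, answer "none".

Ravi free within 07:00–17:30: 07:30–08:00, 13:00–13:30, 15:30–17:30.
Zara ∩ Ravi: 07:30–08:00, 13:00–13:30, 15:30–16:30.
Zara ∩ Ravi ∩ Noor: 07:30–08:00, 15:30–16:30.
Windows ≥ 30 min: 07:30–08:00, 15:30–16:30.
Latest start in the last window 15:30–16:30 is 16:30 − 30 min = 16:00.

16:00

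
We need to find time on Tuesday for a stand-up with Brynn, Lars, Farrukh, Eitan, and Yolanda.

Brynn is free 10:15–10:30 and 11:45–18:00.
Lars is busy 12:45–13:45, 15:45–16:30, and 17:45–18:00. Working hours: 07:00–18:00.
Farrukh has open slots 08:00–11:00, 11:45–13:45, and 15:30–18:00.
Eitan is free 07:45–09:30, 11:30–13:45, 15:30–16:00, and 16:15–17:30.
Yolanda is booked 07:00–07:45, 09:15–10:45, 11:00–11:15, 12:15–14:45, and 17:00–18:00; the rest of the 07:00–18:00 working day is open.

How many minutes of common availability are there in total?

Lars free within 07:00–18:00: 07:00–12:45, 13:45–15:45, 16:30–17:45.
Yolanda free within 07:00–18:00: 07:45–09:15, 10:45–11:00, 11:15–12:15, 14:45–17:00.
Brynn ∩ Lars: 10:15–10:30, 11:45–12:45, 13:45–15:45, 16:30–17:45.
Brynn ∩ Lars ∩ Farrukh: 10:15–10:30, 11:45–12:45, 15:30–15:45, 16:30–17:45.
Brynn ∩ Lars ∩ Farrukh ∩ Eitan: 11:45–12:45, 15:30–15:45, 16:30–17:30.
Brynn ∩ Lars ∩ Farrukh ∩ Eitan ∩ Yolanda: 11:45–12:15, 15:30–15:45, 16:30–17:00.
Total common minutes: 30 + 15 + 30 = 75.

75 minutes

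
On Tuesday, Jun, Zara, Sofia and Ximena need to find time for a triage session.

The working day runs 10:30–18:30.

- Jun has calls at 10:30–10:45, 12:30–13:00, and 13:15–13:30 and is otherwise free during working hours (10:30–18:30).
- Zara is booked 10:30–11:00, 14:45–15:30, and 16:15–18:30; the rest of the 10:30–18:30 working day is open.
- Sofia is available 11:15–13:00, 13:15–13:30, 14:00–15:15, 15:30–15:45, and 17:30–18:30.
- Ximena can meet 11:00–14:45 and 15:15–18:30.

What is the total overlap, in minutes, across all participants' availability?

Jun free within 10:30–18:30: 10:45–12:30, 13:00–13:15, 13:30–18:30.
Zara free within 10:30–18:30: 11:00–14:45, 15:30–16:15.
Jun ∩ Zara: 11:00–12:30, 13:00–13:15, 13:30–14:45, 15:30–16:15.
Jun ∩ Zara ∩ Sofia: 11:15–12:30, 14:00–14:45, 15:30–15:45.
Jun ∩ Zara ∩ Sofia ∩ Ximena: 11:15–12:30, 14:00–14:45, 15:30–15:45.
Total common minutes: 75 + 45 + 15 = 135.

135 minutes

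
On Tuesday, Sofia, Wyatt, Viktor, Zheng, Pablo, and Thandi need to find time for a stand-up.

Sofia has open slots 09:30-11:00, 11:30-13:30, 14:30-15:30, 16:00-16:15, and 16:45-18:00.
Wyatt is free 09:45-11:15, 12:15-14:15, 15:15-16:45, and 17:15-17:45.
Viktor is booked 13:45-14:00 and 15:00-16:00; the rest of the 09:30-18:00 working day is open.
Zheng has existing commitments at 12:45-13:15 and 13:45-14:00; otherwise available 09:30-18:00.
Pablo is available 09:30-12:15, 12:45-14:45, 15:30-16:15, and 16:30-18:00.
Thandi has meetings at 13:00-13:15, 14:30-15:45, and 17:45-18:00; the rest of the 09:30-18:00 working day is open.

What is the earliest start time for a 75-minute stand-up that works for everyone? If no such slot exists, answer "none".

09:45

Viktor free within 09:30–18:00: 09:30–13:45, 14:00–15:00, 16:00–18:00.
Zheng free within 09:30–18:00: 09:30–12:45, 13:15–13:45, 14:00–18:00.
Thandi free within 09:30–18:00: 09:30–13:00, 13:15–14:30, 15:45–17:45.
Sofia ∩ Wyatt: 09:45–11:00, 12:15–13:30, 15:15–15:30, 16:00–16:15, 17:15–17:45.
Sofia ∩ Wyatt ∩ Viktor: 09:45–11:00, 12:15–13:30, 16:00–16:15, 17:15–17:45.
Sofia ∩ Wyatt ∩ Viktor ∩ Zheng: 09:45–11:00, 12:15–12:45, 13:15–13:30, 16:00–16:15, 17:15–17:45.
Sofia ∩ Wyatt ∩ Viktor ∩ Zheng ∩ Pablo: 09:45–11:00, 13:15–13:30, 16:00–16:15, 17:15–17:45.
Sofia ∩ Wyatt ∩ Viktor ∩ Zheng ∩ Pablo ∩ Thandi: 09:45–11:00, 13:15–13:30, 16:00–16:15, 17:15–17:45.
Windows ≥ 75 min: 09:45–11:00.
Earliest such window starts at 09:45.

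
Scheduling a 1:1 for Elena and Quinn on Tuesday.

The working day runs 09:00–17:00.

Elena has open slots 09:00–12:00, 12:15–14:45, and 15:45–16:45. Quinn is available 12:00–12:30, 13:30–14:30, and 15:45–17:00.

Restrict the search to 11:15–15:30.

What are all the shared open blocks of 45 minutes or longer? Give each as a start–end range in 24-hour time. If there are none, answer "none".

Elena ∩ Quinn: 12:15–12:30, 13:30–14:30, 15:45–16:45.
Restricted to 11:15–15:30: 12:15–12:30, 13:30–14:30.
Windows ≥ 45 min: 13:30–14:30.

13:30–14:30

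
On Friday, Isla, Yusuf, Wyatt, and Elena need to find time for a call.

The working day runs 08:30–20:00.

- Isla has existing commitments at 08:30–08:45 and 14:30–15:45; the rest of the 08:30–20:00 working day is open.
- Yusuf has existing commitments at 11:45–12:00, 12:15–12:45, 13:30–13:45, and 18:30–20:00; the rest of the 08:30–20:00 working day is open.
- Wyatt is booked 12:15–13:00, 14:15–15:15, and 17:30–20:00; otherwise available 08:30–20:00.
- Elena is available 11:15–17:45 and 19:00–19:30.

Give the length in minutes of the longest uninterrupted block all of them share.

105 minutes

Isla free within 08:30–20:00: 08:45–14:30, 15:45–20:00.
Yusuf free within 08:30–20:00: 08:30–11:45, 12:00–12:15, 12:45–13:30, 13:45–18:30.
Wyatt free within 08:30–20:00: 08:30–12:15, 13:00–14:15, 15:15–17:30.
Isla ∩ Yusuf: 08:45–11:45, 12:00–12:15, 12:45–13:30, 13:45–14:30, 15:45–18:30.
Isla ∩ Yusuf ∩ Wyatt: 08:45–11:45, 12:00–12:15, 13:00–13:30, 13:45–14:15, 15:45–17:30.
Isla ∩ Yusuf ∩ Wyatt ∩ Elena: 11:15–11:45, 12:00–12:15, 13:00–13:30, 13:45–14:15, 15:45–17:30.
Common window lengths: 30, 15, 30, 30, 105 min; longest is 105.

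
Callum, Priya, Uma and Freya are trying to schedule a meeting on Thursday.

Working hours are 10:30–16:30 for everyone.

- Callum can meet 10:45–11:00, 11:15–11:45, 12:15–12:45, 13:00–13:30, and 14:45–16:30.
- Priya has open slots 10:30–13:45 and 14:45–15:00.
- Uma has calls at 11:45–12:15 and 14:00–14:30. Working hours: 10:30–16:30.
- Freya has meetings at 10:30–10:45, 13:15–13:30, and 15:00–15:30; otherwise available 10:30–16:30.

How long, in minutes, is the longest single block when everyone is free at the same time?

30 minutes

Uma free within 10:30–16:30: 10:30–11:45, 12:15–14:00, 14:30–16:30.
Freya free within 10:30–16:30: 10:45–13:15, 13:30–15:00, 15:30–16:30.
Callum ∩ Priya: 10:45–11:00, 11:15–11:45, 12:15–12:45, 13:00–13:30, 14:45–15:00.
Callum ∩ Priya ∩ Uma: 10:45–11:00, 11:15–11:45, 12:15–12:45, 13:00–13:30, 14:45–15:00.
Callum ∩ Priya ∩ Uma ∩ Freya: 10:45–11:00, 11:15–11:45, 12:15–12:45, 13:00–13:15, 14:45–15:00.
Common window lengths: 15, 30, 30, 15, 15 min; longest is 30.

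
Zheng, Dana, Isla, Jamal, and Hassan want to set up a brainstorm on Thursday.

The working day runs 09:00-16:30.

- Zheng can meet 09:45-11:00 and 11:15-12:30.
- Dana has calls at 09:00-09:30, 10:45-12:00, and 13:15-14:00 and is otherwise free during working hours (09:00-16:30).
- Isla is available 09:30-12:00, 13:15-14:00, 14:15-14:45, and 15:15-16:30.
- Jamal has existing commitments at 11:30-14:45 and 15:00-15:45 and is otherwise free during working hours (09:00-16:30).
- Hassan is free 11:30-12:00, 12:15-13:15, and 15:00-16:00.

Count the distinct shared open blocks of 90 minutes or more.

Dana free within 09:00–16:30: 09:30–10:45, 12:00–13:15, 14:00–16:30.
Jamal free within 09:00–16:30: 09:00–11:30, 14:45–15:00, 15:45–16:30.
Zheng ∩ Dana: 09:45–10:45, 12:00–12:30.
Zheng ∩ Dana ∩ Isla: 09:45–10:45.
Zheng ∩ Dana ∩ Isla ∩ Jamal: 09:45–10:45.
Zheng ∩ Dana ∩ Isla ∩ Jamal ∩ Hassan: (none).
Windows ≥ 90 min: (none).
That's 0 windows.

0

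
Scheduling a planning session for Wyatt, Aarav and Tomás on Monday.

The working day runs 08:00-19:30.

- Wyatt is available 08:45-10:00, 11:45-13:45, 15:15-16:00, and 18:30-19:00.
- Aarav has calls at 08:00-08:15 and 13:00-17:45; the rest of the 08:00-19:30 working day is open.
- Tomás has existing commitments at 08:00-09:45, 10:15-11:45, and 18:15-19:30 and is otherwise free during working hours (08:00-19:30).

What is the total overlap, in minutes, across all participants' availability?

90 minutes

Aarav free within 08:00–19:30: 08:15–13:00, 17:45–19:30.
Tomás free within 08:00–19:30: 09:45–10:15, 11:45–18:15.
Wyatt ∩ Aarav: 08:45–10:00, 11:45–13:00, 18:30–19:00.
Wyatt ∩ Aarav ∩ Tomás: 09:45–10:00, 11:45–13:00.
Total common minutes: 15 + 75 = 90.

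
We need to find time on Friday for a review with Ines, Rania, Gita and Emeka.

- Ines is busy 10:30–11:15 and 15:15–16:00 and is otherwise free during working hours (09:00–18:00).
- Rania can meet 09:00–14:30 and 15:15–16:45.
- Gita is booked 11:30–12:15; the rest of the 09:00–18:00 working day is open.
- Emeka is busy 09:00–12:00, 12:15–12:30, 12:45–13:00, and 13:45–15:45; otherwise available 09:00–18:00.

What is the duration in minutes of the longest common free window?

45 minutes

Ines free within 09:00–18:00: 09:00–10:30, 11:15–15:15, 16:00–18:00.
Gita free within 09:00–18:00: 09:00–11:30, 12:15–18:00.
Emeka free within 09:00–18:00: 12:00–12:15, 12:30–12:45, 13:00–13:45, 15:45–18:00.
Ines ∩ Rania: 09:00–10:30, 11:15–14:30, 16:00–16:45.
Ines ∩ Rania ∩ Gita: 09:00–10:30, 11:15–11:30, 12:15–14:30, 16:00–16:45.
Ines ∩ Rania ∩ Gita ∩ Emeka: 12:30–12:45, 13:00–13:45, 16:00–16:45.
Common window lengths: 15, 45, 45 min; longest is 45.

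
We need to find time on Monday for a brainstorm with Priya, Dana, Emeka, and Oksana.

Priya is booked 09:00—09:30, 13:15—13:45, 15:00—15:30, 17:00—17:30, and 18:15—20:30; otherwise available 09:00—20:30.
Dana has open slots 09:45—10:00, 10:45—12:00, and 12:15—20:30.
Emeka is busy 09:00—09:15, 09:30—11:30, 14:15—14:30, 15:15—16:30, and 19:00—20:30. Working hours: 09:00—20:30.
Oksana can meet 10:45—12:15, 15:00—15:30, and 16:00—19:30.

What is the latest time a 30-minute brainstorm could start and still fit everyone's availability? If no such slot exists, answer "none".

Priya free within 09:00–20:30: 09:30–13:15, 13:45–15:00, 15:30–17:00, 17:30–18:15.
Emeka free within 09:00–20:30: 09:15–09:30, 11:30–14:15, 14:30–15:15, 16:30–19:00.
Priya ∩ Dana: 09:45–10:00, 10:45–12:00, 12:15–13:15, 13:45–15:00, 15:30–17:00, 17:30–18:15.
Priya ∩ Dana ∩ Emeka: 11:30–12:00, 12:15–13:15, 13:45–14:15, 14:30–15:00, 16:30–17:00, 17:30–18:15.
Priya ∩ Dana ∩ Emeka ∩ Oksana: 11:30–12:00, 16:30–17:00, 17:30–18:15.
Windows ≥ 30 min: 11:30–12:00, 16:30–17:00, 17:30–18:15.
Latest start in the last window 17:30–18:15 is 18:15 − 30 min = 17:45.

17:45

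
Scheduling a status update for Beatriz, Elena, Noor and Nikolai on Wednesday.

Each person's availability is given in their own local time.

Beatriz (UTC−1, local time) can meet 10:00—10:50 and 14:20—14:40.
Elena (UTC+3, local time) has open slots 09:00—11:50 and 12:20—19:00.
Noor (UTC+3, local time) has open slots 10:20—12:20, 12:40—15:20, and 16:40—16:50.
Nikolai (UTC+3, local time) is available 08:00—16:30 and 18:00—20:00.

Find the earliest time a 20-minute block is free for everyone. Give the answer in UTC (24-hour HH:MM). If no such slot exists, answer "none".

11:00

Beatriz → UTC: 11:00–11:50, 15:20–15:40.
Elena → UTC: 06:00–08:50, 09:20–16:00.
Noor → UTC: 07:20–09:20, 09:40–12:20, 13:40–13:50.
Nikolai → UTC: 05:00–13:30, 15:00–17:00.
Beatriz ∩ Elena: 11:00–11:50, 15:20–15:40.
Beatriz ∩ Elena ∩ Noor: 11:00–11:50.
Beatriz ∩ Elena ∩ Noor ∩ Nikolai: 11:00–11:50.
Windows ≥ 20 min: 11:00–11:50.
Earliest such window starts at 11:00.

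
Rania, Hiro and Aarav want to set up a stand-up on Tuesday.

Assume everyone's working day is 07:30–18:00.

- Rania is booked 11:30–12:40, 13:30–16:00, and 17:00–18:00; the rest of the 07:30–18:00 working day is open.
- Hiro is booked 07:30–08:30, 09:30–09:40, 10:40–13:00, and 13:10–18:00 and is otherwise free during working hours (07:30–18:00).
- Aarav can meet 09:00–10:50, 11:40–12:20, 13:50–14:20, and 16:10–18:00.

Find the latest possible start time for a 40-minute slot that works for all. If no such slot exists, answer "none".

Rania free within 07:30–18:00: 07:30–11:30, 12:40–13:30, 16:00–17:00.
Hiro free within 07:30–18:00: 08:30–09:30, 09:40–10:40, 13:00–13:10.
Rania ∩ Hiro: 08:30–09:30, 09:40–10:40, 13:00–13:10.
Rania ∩ Hiro ∩ Aarav: 09:00–09:30, 09:40–10:40.
Windows ≥ 40 min: 09:40–10:40.
Latest start in the last window 09:40–10:40 is 10:40 − 40 min = 10:00.

10:00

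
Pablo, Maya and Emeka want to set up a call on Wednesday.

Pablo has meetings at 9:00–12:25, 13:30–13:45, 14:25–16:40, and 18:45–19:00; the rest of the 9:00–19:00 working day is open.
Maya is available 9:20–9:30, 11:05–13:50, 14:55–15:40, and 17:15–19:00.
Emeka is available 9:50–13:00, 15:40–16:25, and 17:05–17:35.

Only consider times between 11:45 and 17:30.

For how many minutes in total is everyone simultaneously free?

50 minutes

Pablo free within 09:00–19:00: 12:25–13:30, 13:45–14:25, 16:40–18:45.
Pablo ∩ Maya: 12:25–13:30, 13:45–13:50, 17:15–18:45.
Pablo ∩ Maya ∩ Emeka: 12:25–13:00, 17:15–17:35.
Restricted to 11:45–17:30: 12:25–13:00, 17:15–17:30.
Total common minutes: 35 + 15 = 50.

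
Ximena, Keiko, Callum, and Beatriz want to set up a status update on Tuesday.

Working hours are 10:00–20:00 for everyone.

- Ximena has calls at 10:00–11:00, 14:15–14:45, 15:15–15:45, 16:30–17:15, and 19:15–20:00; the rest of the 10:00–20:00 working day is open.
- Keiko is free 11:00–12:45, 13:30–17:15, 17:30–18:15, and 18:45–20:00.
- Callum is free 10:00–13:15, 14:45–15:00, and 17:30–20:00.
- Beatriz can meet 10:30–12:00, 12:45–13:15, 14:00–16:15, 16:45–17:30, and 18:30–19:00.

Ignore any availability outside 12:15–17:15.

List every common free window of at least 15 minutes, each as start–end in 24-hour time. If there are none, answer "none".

14:45–15:00

Ximena free within 10:00–20:00: 11:00–14:15, 14:45–15:15, 15:45–16:30, 17:15–19:15.
Ximena ∩ Keiko: 11:00–12:45, 13:30–14:15, 14:45–15:15, 15:45–16:30, 17:30–18:15, 18:45–19:15.
Ximena ∩ Keiko ∩ Callum: 11:00–12:45, 14:45–15:00, 17:30–18:15, 18:45–19:15.
Ximena ∩ Keiko ∩ Callum ∩ Beatriz: 11:00–12:00, 14:45–15:00, 18:45–19:00.
Restricted to 12:15–17:15: 14:45–15:00.
Windows ≥ 15 min: 14:45–15:00.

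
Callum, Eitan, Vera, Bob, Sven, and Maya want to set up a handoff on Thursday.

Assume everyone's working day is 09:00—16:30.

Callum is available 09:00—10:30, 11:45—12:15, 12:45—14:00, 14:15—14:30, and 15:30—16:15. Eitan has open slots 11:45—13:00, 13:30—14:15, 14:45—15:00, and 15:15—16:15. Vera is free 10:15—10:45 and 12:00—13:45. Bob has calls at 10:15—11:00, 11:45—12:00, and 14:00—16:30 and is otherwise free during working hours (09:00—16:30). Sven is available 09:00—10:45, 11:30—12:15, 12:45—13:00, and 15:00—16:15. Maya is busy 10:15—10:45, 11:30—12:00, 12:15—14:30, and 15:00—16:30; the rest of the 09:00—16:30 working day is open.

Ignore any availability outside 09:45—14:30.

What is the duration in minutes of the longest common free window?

15 minutes

Bob free within 09:00–16:30: 09:00–10:15, 11:00–11:45, 12:00–14:00.
Maya free within 09:00–16:30: 09:00–10:15, 10:45–11:30, 12:00–12:15, 14:30–15:00.
Callum ∩ Eitan: 11:45–12:15, 12:45–13:00, 13:30–14:00, 15:30–16:15.
Callum ∩ Eitan ∩ Vera: 12:00–12:15, 12:45–13:00, 13:30–13:45.
Callum ∩ Eitan ∩ Vera ∩ Bob: 12:00–12:15, 12:45–13:00, 13:30–13:45.
Callum ∩ Eitan ∩ Vera ∩ Bob ∩ Sven: 12:00–12:15, 12:45–13:00.
Callum ∩ Eitan ∩ Vera ∩ Bob ∩ Sven ∩ Maya: 12:00–12:15.
Restricted to 09:45–14:30: 12:00–12:15.
Single common window of 15 minutes.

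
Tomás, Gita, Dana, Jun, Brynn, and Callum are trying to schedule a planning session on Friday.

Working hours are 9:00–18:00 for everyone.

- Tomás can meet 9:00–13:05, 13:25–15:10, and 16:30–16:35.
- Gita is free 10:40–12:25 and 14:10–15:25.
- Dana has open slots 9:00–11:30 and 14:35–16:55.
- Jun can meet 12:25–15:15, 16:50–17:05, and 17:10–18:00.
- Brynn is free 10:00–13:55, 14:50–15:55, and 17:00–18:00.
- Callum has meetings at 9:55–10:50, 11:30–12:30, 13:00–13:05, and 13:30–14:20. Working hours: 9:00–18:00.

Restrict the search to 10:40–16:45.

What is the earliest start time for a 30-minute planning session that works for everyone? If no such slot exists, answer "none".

none

Callum free within 09:00–18:00: 09:00–09:55, 10:50–11:30, 12:30–13:00, 13:05–13:30, 14:20–18:00.
Tomás ∩ Gita: 10:40–12:25, 14:10–15:10.
Tomás ∩ Gita ∩ Dana: 10:40–11:30, 14:35–15:10.
Tomás ∩ Gita ∩ Dana ∩ Jun: 14:35–15:10.
Tomás ∩ Gita ∩ Dana ∩ Jun ∩ Brynn: 14:50–15:10.
Tomás ∩ Gita ∩ Dana ∩ Jun ∩ Brynn ∩ Callum: 14:50–15:10.
Restricted to 10:40–16:45: 14:50–15:10.
Windows ≥ 30 min: (none).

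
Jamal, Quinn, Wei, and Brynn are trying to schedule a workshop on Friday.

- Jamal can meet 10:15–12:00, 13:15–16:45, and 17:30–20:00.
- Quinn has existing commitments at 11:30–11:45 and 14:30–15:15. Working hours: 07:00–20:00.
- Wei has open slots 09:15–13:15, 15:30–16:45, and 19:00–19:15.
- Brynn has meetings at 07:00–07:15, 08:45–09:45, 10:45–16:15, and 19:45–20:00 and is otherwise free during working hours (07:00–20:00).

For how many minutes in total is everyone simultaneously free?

Quinn free within 07:00–20:00: 07:00–11:30, 11:45–14:30, 15:15–20:00.
Brynn free within 07:00–20:00: 07:15–08:45, 09:45–10:45, 16:15–19:45.
Jamal ∩ Quinn: 10:15–11:30, 11:45–12:00, 13:15–14:30, 15:15–16:45, 17:30–20:00.
Jamal ∩ Quinn ∩ Wei: 10:15–11:30, 11:45–12:00, 15:30–16:45, 19:00–19:15.
Jamal ∩ Quinn ∩ Wei ∩ Brynn: 10:15–10:45, 16:15–16:45, 19:00–19:15.
Total common minutes: 30 + 30 + 15 = 75.

75 minutes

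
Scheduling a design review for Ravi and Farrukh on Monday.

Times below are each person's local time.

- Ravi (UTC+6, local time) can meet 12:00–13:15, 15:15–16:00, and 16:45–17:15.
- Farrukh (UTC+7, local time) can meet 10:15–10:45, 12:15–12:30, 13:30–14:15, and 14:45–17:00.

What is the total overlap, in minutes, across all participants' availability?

90 minutes

Ravi → UTC: 06:00–07:15, 09:15–10:00, 10:45–11:15.
Farrukh → UTC: 03:15–03:45, 05:15–05:30, 06:30–07:15, 07:45–10:00.
Ravi ∩ Farrukh: 06:30–07:15, 09:15–10:00.
Total common minutes: 45 + 45 = 90.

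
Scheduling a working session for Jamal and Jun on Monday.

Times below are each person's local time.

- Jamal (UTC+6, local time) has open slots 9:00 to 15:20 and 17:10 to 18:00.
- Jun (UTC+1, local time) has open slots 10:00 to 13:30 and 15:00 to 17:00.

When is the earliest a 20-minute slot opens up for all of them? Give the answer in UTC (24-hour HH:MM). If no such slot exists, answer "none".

Jamal → UTC: 03:00–09:20, 11:10–12:00.
Jun → UTC: 09:00–12:30, 14:00–16:00.
Jamal ∩ Jun: 09:00–09:20, 11:10–12:00.
Windows ≥ 20 min: 09:00–09:20, 11:10–12:00.
Earliest such window starts at 09:00.

09:00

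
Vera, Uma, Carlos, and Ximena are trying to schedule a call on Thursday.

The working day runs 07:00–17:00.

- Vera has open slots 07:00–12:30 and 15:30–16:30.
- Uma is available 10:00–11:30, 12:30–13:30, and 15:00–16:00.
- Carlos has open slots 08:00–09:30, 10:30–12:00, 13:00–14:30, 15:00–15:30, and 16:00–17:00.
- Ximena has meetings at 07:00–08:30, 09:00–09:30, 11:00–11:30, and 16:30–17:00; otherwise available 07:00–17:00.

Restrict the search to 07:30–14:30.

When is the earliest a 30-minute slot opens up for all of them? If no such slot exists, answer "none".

10:30

Ximena free within 07:00–17:00: 08:30–09:00, 09:30–11:00, 11:30–16:30.
Vera ∩ Uma: 10:00–11:30, 15:30–16:00.
Vera ∩ Uma ∩ Carlos: 10:30–11:30.
Vera ∩ Uma ∩ Carlos ∩ Ximena: 10:30–11:00.
Restricted to 07:30–14:30: 10:30–11:00.
Windows ≥ 30 min: 10:30–11:00.
Earliest such window starts at 10:30.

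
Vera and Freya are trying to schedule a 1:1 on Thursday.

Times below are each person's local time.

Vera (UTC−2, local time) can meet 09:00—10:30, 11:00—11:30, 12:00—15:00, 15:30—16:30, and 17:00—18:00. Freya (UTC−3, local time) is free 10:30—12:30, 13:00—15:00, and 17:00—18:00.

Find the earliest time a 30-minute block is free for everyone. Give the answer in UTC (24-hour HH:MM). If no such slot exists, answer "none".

Vera → UTC: 11:00–12:30, 13:00–13:30, 14:00–17:00, 17:30–18:30, 19:00–20:00.
Freya → UTC: 13:30–15:30, 16:00–18:00, 20:00–21:00.
Vera ∩ Freya: 14:00–15:30, 16:00–17:00, 17:30–18:00.
Windows ≥ 30 min: 14:00–15:30, 16:00–17:00, 17:30–18:00.
Earliest such window starts at 14:00.

14:00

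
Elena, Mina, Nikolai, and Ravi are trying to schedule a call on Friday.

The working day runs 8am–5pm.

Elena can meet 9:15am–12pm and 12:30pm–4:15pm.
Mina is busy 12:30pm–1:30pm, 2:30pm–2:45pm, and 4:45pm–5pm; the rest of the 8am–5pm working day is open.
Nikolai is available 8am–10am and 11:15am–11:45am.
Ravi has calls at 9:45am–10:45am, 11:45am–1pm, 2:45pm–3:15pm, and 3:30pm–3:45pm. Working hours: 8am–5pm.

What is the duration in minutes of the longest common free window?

Mina free within 08:00–17:00: 08:00–12:30, 13:30–14:30, 14:45–16:45.
Ravi free within 08:00–17:00: 08:00–09:45, 10:45–11:45, 13:00–14:45, 15:15–15:30, 15:45–17:00.
Elena ∩ Mina: 09:15–12:00, 13:30–14:30, 14:45–16:15.
Elena ∩ Mina ∩ Nikolai: 09:15–10:00, 11:15–11:45.
Elena ∩ Mina ∩ Nikolai ∩ Ravi: 09:15–09:45, 11:15–11:45.
Common window lengths: 30, 30 min; longest is 30.

30 minutes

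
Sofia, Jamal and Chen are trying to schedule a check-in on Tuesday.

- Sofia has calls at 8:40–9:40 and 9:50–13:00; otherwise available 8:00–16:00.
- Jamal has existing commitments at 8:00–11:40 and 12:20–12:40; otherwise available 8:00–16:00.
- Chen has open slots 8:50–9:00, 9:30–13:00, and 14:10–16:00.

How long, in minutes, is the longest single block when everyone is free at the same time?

Sofia free within 08:00–16:00: 08:00–08:40, 09:40–09:50, 13:00–16:00.
Jamal free within 08:00–16:00: 11:40–12:20, 12:40–16:00.
Sofia ∩ Jamal: 13:00–16:00.
Sofia ∩ Jamal ∩ Chen: 14:10–16:00.
Single common window of 110 minutes.

110 minutes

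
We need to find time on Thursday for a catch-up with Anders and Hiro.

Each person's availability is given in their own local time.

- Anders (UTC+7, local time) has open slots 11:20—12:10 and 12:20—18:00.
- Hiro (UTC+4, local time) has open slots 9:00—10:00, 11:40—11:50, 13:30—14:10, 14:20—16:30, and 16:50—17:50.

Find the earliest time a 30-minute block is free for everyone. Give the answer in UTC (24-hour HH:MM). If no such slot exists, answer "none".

Anders → UTC: 04:20–05:10, 05:20–11:00.
Hiro → UTC: 05:00–06:00, 07:40–07:50, 09:30–10:10, 10:20–12:30, 12:50–13:50.
Anders ∩ Hiro: 05:00–05:10, 05:20–06:00, 07:40–07:50, 09:30–10:10, 10:20–11:00.
Windows ≥ 30 min: 05:20–06:00, 09:30–10:10, 10:20–11:00.
Earliest such window starts at 05:20.

05:20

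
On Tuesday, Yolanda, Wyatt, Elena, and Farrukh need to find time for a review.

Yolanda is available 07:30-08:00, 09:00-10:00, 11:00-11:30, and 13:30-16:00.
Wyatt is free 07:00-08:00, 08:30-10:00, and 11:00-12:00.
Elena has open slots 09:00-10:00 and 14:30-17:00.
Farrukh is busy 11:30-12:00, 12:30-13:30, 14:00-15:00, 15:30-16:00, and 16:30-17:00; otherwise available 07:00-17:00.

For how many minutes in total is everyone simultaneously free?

60 minutes

Farrukh free within 07:00–17:00: 07:00–11:30, 12:00–12:30, 13:30–14:00, 15:00–15:30, 16:00–16:30.
Yolanda ∩ Wyatt: 07:30–08:00, 09:00–10:00, 11:00–11:30.
Yolanda ∩ Wyatt ∩ Elena: 09:00–10:00.
Yolanda ∩ Wyatt ∩ Elena ∩ Farrukh: 09:00–10:00.
Total common minutes: 60.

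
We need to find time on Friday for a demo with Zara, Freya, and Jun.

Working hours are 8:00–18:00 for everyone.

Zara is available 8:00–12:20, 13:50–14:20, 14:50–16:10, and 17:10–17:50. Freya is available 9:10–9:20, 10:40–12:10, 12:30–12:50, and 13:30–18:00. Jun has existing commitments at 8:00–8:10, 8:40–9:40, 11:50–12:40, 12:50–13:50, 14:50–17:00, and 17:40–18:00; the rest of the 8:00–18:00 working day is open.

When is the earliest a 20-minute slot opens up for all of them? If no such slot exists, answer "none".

Jun free within 08:00–18:00: 08:10–08:40, 09:40–11:50, 12:40–12:50, 13:50–14:50, 17:00–17:40.
Zara ∩ Freya: 09:10–09:20, 10:40–12:10, 13:50–14:20, 14:50–16:10, 17:10–17:50.
Zara ∩ Freya ∩ Jun: 10:40–11:50, 13:50–14:20, 17:10–17:40.
Windows ≥ 20 min: 10:40–11:50, 13:50–14:20, 17:10–17:40.
Earliest such window starts at 10:40.

10:40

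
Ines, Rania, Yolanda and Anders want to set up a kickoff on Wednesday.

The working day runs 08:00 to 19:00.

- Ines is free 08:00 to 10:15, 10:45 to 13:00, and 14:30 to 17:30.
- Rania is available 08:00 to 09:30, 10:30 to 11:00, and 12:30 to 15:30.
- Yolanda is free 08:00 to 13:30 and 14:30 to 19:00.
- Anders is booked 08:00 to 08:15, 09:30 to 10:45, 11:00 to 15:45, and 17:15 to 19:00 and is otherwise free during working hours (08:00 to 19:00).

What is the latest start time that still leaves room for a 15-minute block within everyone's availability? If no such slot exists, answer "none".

10:45

Anders free within 08:00–19:00: 08:15–09:30, 10:45–11:00, 15:45–17:15.
Ines ∩ Rania: 08:00–09:30, 10:45–11:00, 12:30–13:00, 14:30–15:30.
Ines ∩ Rania ∩ Yolanda: 08:00–09:30, 10:45–11:00, 12:30–13:00, 14:30–15:30.
Ines ∩ Rania ∩ Yolanda ∩ Anders: 08:15–09:30, 10:45–11:00.
Windows ≥ 15 min: 08:15–09:30, 10:45–11:00.
Latest start in the last window 10:45–11:00 is 11:00 − 15 min = 10:45.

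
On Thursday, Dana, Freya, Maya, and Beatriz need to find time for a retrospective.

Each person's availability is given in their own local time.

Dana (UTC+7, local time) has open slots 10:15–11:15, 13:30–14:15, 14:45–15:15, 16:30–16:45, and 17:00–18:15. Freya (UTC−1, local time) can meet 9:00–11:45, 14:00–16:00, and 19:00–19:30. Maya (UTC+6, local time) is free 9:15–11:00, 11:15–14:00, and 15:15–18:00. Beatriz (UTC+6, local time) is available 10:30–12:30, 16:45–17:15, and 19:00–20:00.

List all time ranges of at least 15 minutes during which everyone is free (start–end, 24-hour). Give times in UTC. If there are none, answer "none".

Dana → UTC: 03:15–04:15, 06:30–07:15, 07:45–08:15, 09:30–09:45, 10:00–11:15.
Freya → UTC: 10:00–12:45, 15:00–17:00, 20:00–20:30.
Maya → UTC: 03:15–05:00, 05:15–08:00, 09:15–12:00.
Beatriz → UTC: 04:30–06:30, 10:45–11:15, 13:00–14:00.
Dana ∩ Freya: 10:00–11:15.
Dana ∩ Freya ∩ Maya: 10:00–11:15.
Dana ∩ Freya ∩ Maya ∩ Beatriz: 10:45–11:15.
Windows ≥ 15 min: 10:45–11:15.

10:45–11:15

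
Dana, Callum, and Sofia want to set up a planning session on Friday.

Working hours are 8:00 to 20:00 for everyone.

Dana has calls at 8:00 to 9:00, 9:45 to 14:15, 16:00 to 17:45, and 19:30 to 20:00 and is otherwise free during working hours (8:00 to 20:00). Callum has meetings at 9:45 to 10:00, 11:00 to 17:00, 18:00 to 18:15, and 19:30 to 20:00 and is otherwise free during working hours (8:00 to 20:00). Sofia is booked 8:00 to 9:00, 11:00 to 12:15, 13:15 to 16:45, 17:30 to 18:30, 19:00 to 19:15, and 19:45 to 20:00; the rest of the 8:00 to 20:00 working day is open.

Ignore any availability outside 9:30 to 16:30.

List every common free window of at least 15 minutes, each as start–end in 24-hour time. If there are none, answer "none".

09:30–09:45

Dana free within 08:00–20:00: 09:00–09:45, 14:15–16:00, 17:45–19:30.
Callum free within 08:00–20:00: 08:00–09:45, 10:00–11:00, 17:00–18:00, 18:15–19:30.
Sofia free within 08:00–20:00: 09:00–11:00, 12:15–13:15, 16:45–17:30, 18:30–19:00, 19:15–19:45.
Dana ∩ Callum: 09:00–09:45, 17:45–18:00, 18:15–19:30.
Dana ∩ Callum ∩ Sofia: 09:00–09:45, 18:30–19:00, 19:15–19:30.
Restricted to 09:30–16:30: 09:30–09:45.
Windows ≥ 15 min: 09:30–09:45.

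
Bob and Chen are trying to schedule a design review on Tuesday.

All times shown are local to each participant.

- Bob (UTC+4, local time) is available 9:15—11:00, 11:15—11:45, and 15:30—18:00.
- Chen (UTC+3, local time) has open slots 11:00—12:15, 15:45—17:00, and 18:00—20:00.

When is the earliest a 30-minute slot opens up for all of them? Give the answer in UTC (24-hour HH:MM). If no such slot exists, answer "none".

Bob → UTC: 05:15–07:00, 07:15–07:45, 11:30–14:00.
Chen → UTC: 08:00–09:15, 12:45–14:00, 15:00–17:00.
Bob ∩ Chen: 12:45–14:00.
Windows ≥ 30 min: 12:45–14:00.
Earliest such window starts at 12:45.

12:45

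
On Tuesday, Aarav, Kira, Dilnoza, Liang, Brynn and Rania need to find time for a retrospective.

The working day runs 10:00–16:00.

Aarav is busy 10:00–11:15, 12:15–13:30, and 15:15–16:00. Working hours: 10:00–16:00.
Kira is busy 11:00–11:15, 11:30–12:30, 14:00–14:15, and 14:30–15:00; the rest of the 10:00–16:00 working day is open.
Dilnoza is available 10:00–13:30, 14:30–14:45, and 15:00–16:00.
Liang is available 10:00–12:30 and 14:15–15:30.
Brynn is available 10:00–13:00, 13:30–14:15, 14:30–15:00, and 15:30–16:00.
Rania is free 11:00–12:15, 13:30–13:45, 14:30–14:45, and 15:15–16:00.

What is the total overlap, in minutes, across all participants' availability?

15 minutes

Aarav free within 10:00–16:00: 11:15–12:15, 13:30–15:15.
Kira free within 10:00–16:00: 10:00–11:00, 11:15–11:30, 12:30–14:00, 14:15–14:30, 15:00–16:00.
Aarav ∩ Kira: 11:15–11:30, 13:30–14:00, 14:15–14:30, 15:00–15:15.
Aarav ∩ Kira ∩ Dilnoza: 11:15–11:30, 15:00–15:15.
Aarav ∩ Kira ∩ Dilnoza ∩ Liang: 11:15–11:30, 15:00–15:15.
Aarav ∩ Kira ∩ Dilnoza ∩ Liang ∩ Brynn: 11:15–11:30.
Aarav ∩ Kira ∩ Dilnoza ∩ Liang ∩ Brynn ∩ Rania: 11:15–11:30.
Total common minutes: 15.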